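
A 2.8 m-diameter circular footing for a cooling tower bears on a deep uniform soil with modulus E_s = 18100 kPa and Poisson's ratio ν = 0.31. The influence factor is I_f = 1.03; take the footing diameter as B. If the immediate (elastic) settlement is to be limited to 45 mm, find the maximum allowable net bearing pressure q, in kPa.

S_e = q·B·(1−ν²)/E_s · I_f  ⇒  q = S_e·E_s / (B·(1−ν²)·I_f).
q = 0.045 × 18100 / (2.8 × 0.9039 × 1.03) = 312.4 kPa

q ≈ 312 kPa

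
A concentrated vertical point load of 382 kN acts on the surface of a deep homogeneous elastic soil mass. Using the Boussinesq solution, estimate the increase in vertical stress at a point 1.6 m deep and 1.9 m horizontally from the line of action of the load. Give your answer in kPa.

Δσ_z ≈ 7.9 kPa

Boussinesq vertical stress below a point load on an elastic half-space:
Δσ_z = 3P/(2πz²) · [1 + (r/z)²]^(−5/2)
r/z = 1.9/1.6 = 1.1875; [1+(r/z)²]^(−5/2) = 0.11089.
Δσ_z = 3×382/(2π×1.6²) × 0.11089 = 71.247 × 0.11089 = 7.901 kPa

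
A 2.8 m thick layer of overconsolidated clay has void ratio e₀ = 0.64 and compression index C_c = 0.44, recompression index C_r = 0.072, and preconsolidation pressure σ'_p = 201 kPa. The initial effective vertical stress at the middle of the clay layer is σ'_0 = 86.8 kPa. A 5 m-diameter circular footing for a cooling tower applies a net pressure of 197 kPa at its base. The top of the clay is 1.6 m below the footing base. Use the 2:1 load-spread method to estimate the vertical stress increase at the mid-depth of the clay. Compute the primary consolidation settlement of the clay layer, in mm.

S_c ≈ 33.9 mm

Mid-depth of clay below the footing base: z = 1.6 + 2.8/2 = 3 m.
Stress increase at mid-clay by the 2:1 spreading method:
Δσ ≈ qD²/(D+z)² = 197×5²/(5+3)² = 76.953 kPa
Final effective stress: σ'_f = 86.8 + 76.953 = 163.75 kPa.
σ'_f = 163.75 ≤ σ'_p = 201 kPa, so the clay remains overconsolidated and only the recompression index applies:
S_c = C_r·H/(1+e₀)·log₁₀(σ'_f/σ'_0) = 0.072×2.8/1.64×log₁₀(163.75/86.8)
    = 0.12293 × 0.27566 = 0.03389 m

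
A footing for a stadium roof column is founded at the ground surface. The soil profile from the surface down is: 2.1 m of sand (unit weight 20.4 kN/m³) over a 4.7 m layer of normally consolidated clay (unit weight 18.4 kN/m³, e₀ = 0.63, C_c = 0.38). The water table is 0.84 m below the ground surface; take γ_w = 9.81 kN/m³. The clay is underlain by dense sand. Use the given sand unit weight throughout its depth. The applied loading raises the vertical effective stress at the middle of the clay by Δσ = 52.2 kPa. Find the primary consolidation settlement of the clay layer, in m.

S_c ≈ 0.337 m

Mid-depth of clay below the ground surface: z = 2.1 + 4.7/2 = 4.45 m.
Total vertical stress at mid-clay: σ_v = 20.4×2.1 + 18.4×2.35 = 86.08 kPa.
Pore pressure: u = 9.81×(4.45 − 0.84) = 35.414 kPa.
Initial effective stress: σ'_0 = σ_v − u = 86.08 − 35.414 = 50.666 kPa.
Final effective stress: σ'_f = σ'_0 + Δσ = 50.666 + 52.2 = 102.87 kPa.
Normally consolidated clay, so the full stress increment lies on the virgin compression line:
S_c = C_c·H/(1+e₀)·log₁₀(σ'_f/σ'_0) = 0.38×4.7/(1+0.63)×log₁₀(102.87/50.666)
    = 1.0957 × 0.30757 = 0.337 m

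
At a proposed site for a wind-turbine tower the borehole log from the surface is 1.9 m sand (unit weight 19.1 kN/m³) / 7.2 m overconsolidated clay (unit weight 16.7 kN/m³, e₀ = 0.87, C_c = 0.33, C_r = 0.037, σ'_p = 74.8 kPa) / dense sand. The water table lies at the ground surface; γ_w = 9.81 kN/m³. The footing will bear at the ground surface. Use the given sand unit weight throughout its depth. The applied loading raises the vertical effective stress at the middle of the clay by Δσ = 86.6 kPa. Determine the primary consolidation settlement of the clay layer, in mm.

Mid-depth of clay below the ground surface: z = 1.9 + 7.2/2 = 5.5 m.
Total vertical stress at mid-clay: σ_v = 19.1×1.9 + 16.7×3.6 = 96.41 kPa.
Pore pressure: u = 9.81×(5.5 − 0) = 53.955 kPa.
Initial effective stress: σ'_0 = σ_v − u = 96.41 − 53.955 = 42.455 kPa.
Final effective stress: σ'_f = 42.455 + 86.6 = 129.06 kPa.
σ'_f = 129.06 > σ'_p = 74.8 kPa, so the stress path crosses the preconsolidation pressure — recompression up to σ'_p, then virgin compression beyond:
S_c = H/(1+e₀)·[C_r·log₁₀(σ'_p/σ'_0) + C_c·log₁₀(σ'_f/σ'_p)]
    = 7.2/1.87 × [0.037×log₁₀(74.8/42.455) + 0.33×log₁₀(129.06/74.8)]
    = 3.8503 × [0.009101 + 0.078174] = 0.336 m

S_c ≈ 336 mm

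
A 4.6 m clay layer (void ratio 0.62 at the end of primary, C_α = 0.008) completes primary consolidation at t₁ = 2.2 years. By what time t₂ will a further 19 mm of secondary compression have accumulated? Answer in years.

S_s = C_α·H/(1+e_p)·log₁₀(t₂/t₁) ⇒ log₁₀(t₂/t₁) = S_s·(1+e_p)/(C_α·H).
log₁₀(t₂/t₁) = 0.019 × (1+0.62) / (0.008×4.6) = 0.8364
t₂ = t₁ × 10^0.8364 = 2.2 × 6.861 = 15.1 years

t₂ ≈ 15.1 years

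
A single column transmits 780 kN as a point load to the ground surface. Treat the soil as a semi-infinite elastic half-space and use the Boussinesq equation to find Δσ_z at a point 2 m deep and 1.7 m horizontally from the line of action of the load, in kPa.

Δσ_z ≈ 23.9 kPa

Boussinesq vertical stress below a point load on an elastic half-space:
Δσ_z = 3P/(2πz²) · [1 + (r/z)²]^(−5/2)
r/z = 1.7/2 = 0.85; [1+(r/z)²]^(−5/2) = 0.2568.
Δσ_z = 3×780/(2π×2²) × 0.2568 = 93.106 × 0.2568 = 23.91 kPa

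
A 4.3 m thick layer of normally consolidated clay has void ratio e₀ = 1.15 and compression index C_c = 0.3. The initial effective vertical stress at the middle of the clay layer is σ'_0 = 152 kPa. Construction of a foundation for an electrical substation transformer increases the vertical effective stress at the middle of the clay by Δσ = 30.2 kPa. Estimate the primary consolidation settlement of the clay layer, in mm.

S_c ≈ 47.2 mm

Final effective stress: σ'_f = σ'_0 + Δσ = 152 + 30.2 = 182.2 kPa.
Normally consolidated clay, so the full stress increment lies on the virgin compression line:
S_c = C_c·H/(1+e₀)·log₁₀(σ'_f/σ'_0) = 0.3×4.3/(1+1.15)×log₁₀(182.2/152)
    = 0.6 × 0.078705 = 0.04722 m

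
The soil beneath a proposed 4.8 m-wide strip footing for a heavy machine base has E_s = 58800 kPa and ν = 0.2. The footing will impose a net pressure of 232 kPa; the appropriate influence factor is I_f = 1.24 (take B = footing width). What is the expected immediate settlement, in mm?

S_e ≈ 22.5 mm

Immediate (elastic) settlement: S_e = q·B·(1−ν²)/E_s · I_f.
S_e = 232 × 4.8 × (1 − 0.2²) / 58800 × 1.24
    = 232 × 4.8 × 0.96 / 58800 × 1.24
    = 0.02254 m = 22.54 mm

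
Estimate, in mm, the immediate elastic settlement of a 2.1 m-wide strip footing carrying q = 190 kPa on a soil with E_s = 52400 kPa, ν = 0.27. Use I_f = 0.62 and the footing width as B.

S_e ≈ 4.38 mm

Immediate (elastic) settlement: S_e = q·B·(1−ν²)/E_s · I_f.
S_e = 190 × 2.1 × (1 − 0.27²) / 52400 × 0.62
    = 190 × 2.1 × 0.9271 / 52400 × 0.62
    = 0.004377 m = 4.377 mm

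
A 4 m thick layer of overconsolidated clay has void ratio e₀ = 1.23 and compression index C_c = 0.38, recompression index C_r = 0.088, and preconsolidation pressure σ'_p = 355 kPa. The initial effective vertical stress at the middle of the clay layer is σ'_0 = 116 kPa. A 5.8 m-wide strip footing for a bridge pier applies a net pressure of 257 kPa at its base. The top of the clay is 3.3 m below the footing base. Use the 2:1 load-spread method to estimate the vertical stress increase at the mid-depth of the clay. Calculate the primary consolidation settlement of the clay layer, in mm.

Mid-depth of clay below the footing base: z = 3.3 + 4/2 = 5.3 m.
Stress increase at mid-clay by the 2:1 spreading method:
Δσ = qB/(B+z) = 257×5.8/(5.8+5.3) = 134.29 kPa
Final effective stress: σ'_f = 116 + 134.29 = 250.29 kPa.
σ'_f = 250.29 ≤ σ'_p = 355 kPa, so the clay remains overconsolidated and only the recompression index applies:
S_c = C_r·H/(1+e₀)·log₁₀(σ'_f/σ'_0) = 0.088×4/2.23×log₁₀(250.29/116)
    = 0.15785 × 0.33399 = 0.05272 m

S_c ≈ 52.7 mm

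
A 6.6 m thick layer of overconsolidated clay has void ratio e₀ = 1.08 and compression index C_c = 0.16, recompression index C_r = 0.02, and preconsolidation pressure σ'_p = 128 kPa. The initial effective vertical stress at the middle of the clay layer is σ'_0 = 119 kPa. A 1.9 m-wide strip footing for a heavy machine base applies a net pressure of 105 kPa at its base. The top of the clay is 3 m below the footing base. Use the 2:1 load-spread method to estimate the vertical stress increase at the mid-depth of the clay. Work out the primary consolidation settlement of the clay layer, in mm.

Mid-depth of clay below the footing base: z = 3 + 6.6/2 = 6.3 m.
Stress increase at mid-clay by the 2:1 spreading method:
Δσ = qB/(B+z) = 105×1.9/(1.9+6.3) = 24.329 kPa
Final effective stress: σ'_f = 119 + 24.329 = 143.33 kPa.
σ'_f = 143.33 > σ'_p = 128 kPa, so the stress path crosses the preconsolidation pressure — recompression up to σ'_p, then virgin compression beyond:
S_c = H/(1+e₀)·[C_r·log₁₀(σ'_p/σ'_0) + C_c·log₁₀(σ'_f/σ'_p)]
    = 6.6/2.08 × [0.02×log₁₀(128/119) + 0.16×log₁₀(143.33/128)]
    = 3.1731 × [0.00063326 + 0.0078603] = 0.02695 m

S_c ≈ 27 mm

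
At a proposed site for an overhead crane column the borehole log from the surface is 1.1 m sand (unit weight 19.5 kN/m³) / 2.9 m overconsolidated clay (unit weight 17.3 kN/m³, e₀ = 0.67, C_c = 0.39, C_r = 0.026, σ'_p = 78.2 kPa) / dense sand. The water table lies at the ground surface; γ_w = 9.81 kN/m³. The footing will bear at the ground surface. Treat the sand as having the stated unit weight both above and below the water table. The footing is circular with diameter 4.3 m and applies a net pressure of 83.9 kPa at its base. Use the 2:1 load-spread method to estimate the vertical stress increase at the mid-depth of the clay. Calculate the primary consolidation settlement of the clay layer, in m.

S_c ≈ 0.0182 m

Mid-depth of clay below the ground surface: z = 1.1 + 2.9/2 = 2.55 m.
Total vertical stress at mid-clay: σ_v = 19.5×1.1 + 17.3×1.45 = 46.535 kPa.
Pore pressure: u = 9.81×(2.55 − 0) = 25.015 kPa.
Initial effective stress: σ'_0 = σ_v − u = 46.535 − 25.015 = 21.52 kPa.
Stress increase at mid-clay by the 2:1 spreading method:
Δσ ≈ qD²/(D+z)² = 83.9×4.3²/(4.3+2.55)² = 33.061 kPa
Final effective stress: σ'_f = 21.52 + 33.061 = 54.581 kPa.
σ'_f = 54.581 ≤ σ'_p = 78.2 kPa, so the clay remains overconsolidated and only the recompression index applies:
S_c = C_r·H/(1+e₀)·log₁₀(σ'_f/σ'_0) = 0.026×2.9/1.67×log₁₀(54.581/21.52)
    = 0.045149 × 0.4042 = 0.01825 m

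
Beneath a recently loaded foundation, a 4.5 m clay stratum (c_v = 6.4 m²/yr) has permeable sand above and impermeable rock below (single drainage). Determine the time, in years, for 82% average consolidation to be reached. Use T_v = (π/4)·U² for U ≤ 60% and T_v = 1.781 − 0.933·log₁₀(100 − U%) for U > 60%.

t ≈ 1.93 years

Drainage path length: H_d = H = 4.5 m (single drainage).
U > 60%: T_v = 1.781 − 0.933·log₁₀(100 − 82) = 0.60983.
t = T_v·H_d²/c_v = 0.60983×4.5²/6.4 = 1.93 years.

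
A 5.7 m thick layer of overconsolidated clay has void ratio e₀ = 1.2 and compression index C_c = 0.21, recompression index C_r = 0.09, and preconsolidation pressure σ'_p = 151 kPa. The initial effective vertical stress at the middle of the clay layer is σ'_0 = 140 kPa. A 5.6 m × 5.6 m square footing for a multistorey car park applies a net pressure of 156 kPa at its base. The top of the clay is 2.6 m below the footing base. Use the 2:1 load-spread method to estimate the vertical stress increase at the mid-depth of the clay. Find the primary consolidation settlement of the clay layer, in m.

Mid-depth of clay below the footing base: z = 2.6 + 5.7/2 = 5.45 m.
Stress increase at mid-clay by the 2:1 spreading method:
Δσ = qBL/((B+z)(L+z)) = 156×5.6×5.6/((5.6+5.45)(5.6+5.45)) = 40.066 kPa
Final effective stress: σ'_f = 140 + 40.066 = 180.07 kPa.
σ'_f = 180.07 > σ'_p = 151 kPa, so the stress path crosses the preconsolidation pressure — recompression up to σ'_p, then virgin compression beyond:
S_c = H/(1+e₀)·[C_r·log₁₀(σ'_p/σ'_0) + C_c·log₁₀(σ'_f/σ'_p)]
    = 5.7/2.2 × [0.09×log₁₀(151/140) + 0.21×log₁₀(180.07/151)]
    = 2.5909 × [0.0029564 + 0.016058] = 0.04926 m

S_c ≈ 0.0493 m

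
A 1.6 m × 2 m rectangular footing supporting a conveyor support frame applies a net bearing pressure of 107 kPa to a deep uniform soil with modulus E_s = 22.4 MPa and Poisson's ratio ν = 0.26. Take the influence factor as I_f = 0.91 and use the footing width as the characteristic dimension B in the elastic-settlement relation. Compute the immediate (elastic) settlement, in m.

S_e ≈ 0.00648 m

Immediate (elastic) settlement: S_e = q·B·(1−ν²)/E_s · I_f.
E_s = 22.4 MPa = 22400 kPa.
S_e = 107 × 1.6 × (1 − 0.26²) / 22400 × 0.91
    = 107 × 1.6 × 0.9324 / 22400 × 0.91
    = 0.006485 m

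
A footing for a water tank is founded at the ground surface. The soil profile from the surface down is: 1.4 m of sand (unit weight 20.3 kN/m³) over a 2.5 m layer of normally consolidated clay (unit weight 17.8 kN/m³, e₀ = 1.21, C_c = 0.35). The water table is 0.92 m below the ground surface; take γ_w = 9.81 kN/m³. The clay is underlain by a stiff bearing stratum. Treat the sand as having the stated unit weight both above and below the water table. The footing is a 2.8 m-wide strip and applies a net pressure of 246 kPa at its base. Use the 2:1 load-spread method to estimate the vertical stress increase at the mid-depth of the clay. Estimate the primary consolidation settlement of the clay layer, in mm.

S_c ≈ 268 mm

Mid-depth of clay below the ground surface: z = 1.4 + 2.5/2 = 2.65 m.
Total vertical stress at mid-clay: σ_v = 20.3×1.4 + 17.8×1.25 = 50.67 kPa.
Pore pressure: u = 9.81×(2.65 − 0.92) = 16.971 kPa.
Initial effective stress: σ'_0 = σ_v − u = 50.67 − 16.971 = 33.699 kPa.
Stress increase at mid-clay by the 2:1 spreading method:
Δσ = qB/(B+z) = 246×2.8/(2.8+2.65) = 126.39 kPa
Final effective stress: σ'_f = σ'_0 + Δσ = 33.699 + 126.39 = 160.09 kPa.
Normally consolidated clay, so the full stress increment lies on the virgin compression line:
S_c = C_c·H/(1+e₀)·log₁₀(σ'_f/σ'_0) = 0.35×2.5/(1+1.21)×log₁₀(160.09/33.699)
    = 0.39593 × 0.67675 = 0.2679 m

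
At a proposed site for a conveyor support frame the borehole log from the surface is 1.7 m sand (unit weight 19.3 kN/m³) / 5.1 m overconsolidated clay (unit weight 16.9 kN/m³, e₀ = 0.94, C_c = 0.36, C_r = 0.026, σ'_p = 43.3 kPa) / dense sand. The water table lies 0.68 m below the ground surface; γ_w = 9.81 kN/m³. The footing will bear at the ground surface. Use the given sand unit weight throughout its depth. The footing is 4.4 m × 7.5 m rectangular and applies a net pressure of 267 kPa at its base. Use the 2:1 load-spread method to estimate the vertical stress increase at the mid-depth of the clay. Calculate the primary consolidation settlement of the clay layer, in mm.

S_c ≈ 446 mm

Mid-depth of clay below the ground surface: z = 1.7 + 5.1/2 = 4.25 m.
Total vertical stress at mid-clay: σ_v = 19.3×1.7 + 16.9×2.55 = 75.905 kPa.
Pore pressure: u = 9.81×(4.25 − 0.68) = 35.022 kPa.
Initial effective stress: σ'_0 = σ_v − u = 75.905 − 35.022 = 40.883 kPa.
Stress increase at mid-clay by the 2:1 spreading method:
Δσ = qBL/((B+z)(L+z)) = 267×4.4×7.5/((4.4+4.25)(7.5+4.25)) = 86.69 kPa
Final effective stress: σ'_f = 40.883 + 86.69 = 127.57 kPa.
σ'_f = 127.57 > σ'_p = 43.3 kPa, so the stress path crosses the preconsolidation pressure — recompression up to σ'_p, then virgin compression beyond:
S_c = H/(1+e₀)·[C_r·log₁₀(σ'_p/σ'_0) + C_c·log₁₀(σ'_f/σ'_p)]
    = 5.1/1.94 × [0.026×log₁₀(43.3/40.883) + 0.36×log₁₀(127.57/43.3)]
    = 2.6289 × [0.00064857 + 0.16893] = 0.4458 m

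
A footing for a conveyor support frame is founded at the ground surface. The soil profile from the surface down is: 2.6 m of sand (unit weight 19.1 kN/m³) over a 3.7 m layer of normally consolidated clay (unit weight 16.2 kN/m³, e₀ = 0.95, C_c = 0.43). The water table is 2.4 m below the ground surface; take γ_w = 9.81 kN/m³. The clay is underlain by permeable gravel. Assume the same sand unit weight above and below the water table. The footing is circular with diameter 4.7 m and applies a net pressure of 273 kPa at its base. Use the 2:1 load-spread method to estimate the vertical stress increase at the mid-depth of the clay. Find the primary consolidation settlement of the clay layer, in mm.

S_c ≈ 281 mm

Mid-depth of clay below the ground surface: z = 2.6 + 3.7/2 = 4.45 m.
Total vertical stress at mid-clay: σ_v = 19.1×2.6 + 16.2×1.85 = 79.63 kPa.
Pore pressure: u = 9.81×(4.45 − 2.4) = 20.11 kPa.
Initial effective stress: σ'_0 = σ_v − u = 79.63 − 20.11 = 59.52 kPa.
Stress increase at mid-clay by the 2:1 spreading method:
Δσ ≈ qD²/(D+z)² = 273×4.7²/(4.7+4.45)² = 72.03 kPa
Final effective stress: σ'_f = σ'_0 + Δσ = 59.52 + 72.03 = 131.55 kPa.
Normally consolidated clay, so the full stress increment lies on the virgin compression line:
S_c = C_c·H/(1+e₀)·log₁₀(σ'_f/σ'_0) = 0.43×3.7/(1+0.95)×log₁₀(131.55/59.52)
    = 0.8159 × 0.34443 = 0.281 m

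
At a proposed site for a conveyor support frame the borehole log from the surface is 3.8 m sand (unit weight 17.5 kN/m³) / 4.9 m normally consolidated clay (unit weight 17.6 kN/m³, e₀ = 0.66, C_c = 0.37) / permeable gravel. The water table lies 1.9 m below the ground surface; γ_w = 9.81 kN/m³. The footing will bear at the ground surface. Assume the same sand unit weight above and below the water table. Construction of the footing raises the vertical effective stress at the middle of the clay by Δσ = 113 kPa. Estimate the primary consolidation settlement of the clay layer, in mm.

Mid-depth of clay below the ground surface: z = 3.8 + 4.9/2 = 6.25 m.
Total vertical stress at mid-clay: σ_v = 17.5×3.8 + 17.6×2.45 = 109.62 kPa.
Pore pressure: u = 9.81×(6.25 − 1.9) = 42.673 kPa.
Initial effective stress: σ'_0 = σ_v − u = 109.62 − 42.673 = 66.947 kPa.
Final effective stress: σ'_f = σ'_0 + Δσ = 66.947 + 113 = 179.95 kPa.
Normally consolidated clay, so the full stress increment lies on the virgin compression line:
S_c = C_c·H/(1+e₀)·log₁₀(σ'_f/σ'_0) = 0.37×4.9/(1+0.66)×log₁₀(179.95/66.947)
    = 1.0922 × 0.42942 = 0.469 m

S_c ≈ 469 mm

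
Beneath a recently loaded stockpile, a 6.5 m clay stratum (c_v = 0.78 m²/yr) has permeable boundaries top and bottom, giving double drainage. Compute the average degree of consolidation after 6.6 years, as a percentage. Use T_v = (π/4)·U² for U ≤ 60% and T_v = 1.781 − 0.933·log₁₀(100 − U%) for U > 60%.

U ≈ 75.6 %

Drainage path length: H_d = H/2 = 3.25 m (double drainage).
T_v = c_v·t/H_d² = 0.78×6.6/3.25² = 0.48738.
T_v = 0.48738 corresponds to the U > 60% branch:
U = 1 − 10^((1.781 − T_v)/0.933)/100 = 0.7565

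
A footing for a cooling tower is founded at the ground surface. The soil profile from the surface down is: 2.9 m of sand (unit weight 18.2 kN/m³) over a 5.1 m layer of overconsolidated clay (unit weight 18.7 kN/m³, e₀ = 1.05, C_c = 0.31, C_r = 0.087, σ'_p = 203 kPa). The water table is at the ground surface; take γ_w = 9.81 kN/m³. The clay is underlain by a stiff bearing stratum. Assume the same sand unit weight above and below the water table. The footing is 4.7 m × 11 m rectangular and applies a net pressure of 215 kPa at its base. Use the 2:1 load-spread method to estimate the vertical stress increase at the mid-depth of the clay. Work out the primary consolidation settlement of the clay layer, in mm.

S_c ≈ 82.9 mm

Mid-depth of clay below the ground surface: z = 2.9 + 5.1/2 = 5.45 m.
Total vertical stress at mid-clay: σ_v = 18.2×2.9 + 18.7×2.55 = 100.46 kPa.
Pore pressure: u = 9.81×(5.45 − 0) = 53.465 kPa.
Initial effective stress: σ'_0 = σ_v − u = 100.46 − 53.465 = 46.995 kPa.
Stress increase at mid-clay by the 2:1 spreading method:
Δσ = qBL/((B+z)(L+z)) = 215×4.7×11/((4.7+5.45)(11+5.45)) = 66.573 kPa
Final effective stress: σ'_f = 46.995 + 66.573 = 113.57 kPa.
σ'_f = 113.57 ≤ σ'_p = 203 kPa, so the clay remains overconsolidated and only the recompression index applies:
S_c = C_r·H/(1+e₀)·log₁₀(σ'_f/σ'_0) = 0.087×5.1/2.05×log₁₀(113.57/46.995)
    = 0.21644 × 0.38321 = 0.08294 m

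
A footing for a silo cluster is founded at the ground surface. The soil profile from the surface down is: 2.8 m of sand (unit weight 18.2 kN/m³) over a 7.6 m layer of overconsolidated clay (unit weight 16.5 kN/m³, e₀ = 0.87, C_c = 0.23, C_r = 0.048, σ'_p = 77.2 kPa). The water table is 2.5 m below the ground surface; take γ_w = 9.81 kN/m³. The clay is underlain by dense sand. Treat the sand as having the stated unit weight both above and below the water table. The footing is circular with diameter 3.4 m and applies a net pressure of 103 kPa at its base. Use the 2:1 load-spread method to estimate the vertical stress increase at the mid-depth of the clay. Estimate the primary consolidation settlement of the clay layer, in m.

S_c ≈ 0.045 m

Mid-depth of clay below the ground surface: z = 2.8 + 7.6/2 = 6.6 m.
Total vertical stress at mid-clay: σ_v = 18.2×2.8 + 16.5×3.8 = 113.66 kPa.
Pore pressure: u = 9.81×(6.6 − 2.5) = 40.221 kPa.
Initial effective stress: σ'_0 = σ_v − u = 113.66 − 40.221 = 73.439 kPa.
Stress increase at mid-clay by the 2:1 spreading method:
Δσ ≈ qD²/(D+z)² = 103×3.4²/(3.4+6.6)² = 11.907 kPa
Final effective stress: σ'_f = 73.439 + 11.907 = 85.346 kPa.
σ'_f = 85.346 > σ'_p = 77.2 kPa, so the stress path crosses the preconsolidation pressure — recompression up to σ'_p, then virgin compression beyond:
S_c = H/(1+e₀)·[C_r·log₁₀(σ'_p/σ'_0) + C_c·log₁₀(σ'_f/σ'_p)]
    = 7.6/1.87 × [0.048×log₁₀(77.2/73.439) + 0.23×log₁₀(85.346/77.2)]
    = 4.0642 × [0.0010411 + 0.01002] = 0.04495 m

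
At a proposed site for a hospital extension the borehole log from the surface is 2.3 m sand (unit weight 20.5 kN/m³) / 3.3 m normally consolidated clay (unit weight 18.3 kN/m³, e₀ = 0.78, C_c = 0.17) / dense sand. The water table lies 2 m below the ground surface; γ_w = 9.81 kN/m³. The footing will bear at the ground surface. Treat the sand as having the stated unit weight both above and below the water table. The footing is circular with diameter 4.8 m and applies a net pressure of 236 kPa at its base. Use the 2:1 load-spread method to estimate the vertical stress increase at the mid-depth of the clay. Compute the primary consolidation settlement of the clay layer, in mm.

S_c ≈ 109 mm

Mid-depth of clay below the ground surface: z = 2.3 + 3.3/2 = 3.95 m.
Total vertical stress at mid-clay: σ_v = 20.5×2.3 + 18.3×1.65 = 77.345 kPa.
Pore pressure: u = 9.81×(3.95 − 2) = 19.13 kPa.
Initial effective stress: σ'_0 = σ_v − u = 77.345 − 19.13 = 58.215 kPa.
Stress increase at mid-clay by the 2:1 spreading method:
Δσ ≈ qD²/(D+z)² = 236×4.8²/(4.8+3.95)² = 71.02 kPa
Final effective stress: σ'_f = σ'_0 + Δσ = 58.215 + 71.02 = 129.24 kPa.
Normally consolidated clay, so the full stress increment lies on the virgin compression line:
S_c = C_c·H/(1+e₀)·log₁₀(σ'_f/σ'_0) = 0.17×3.3/(1+0.78)×log₁₀(129.24/58.215)
    = 0.31517 × 0.34636 = 0.1092 m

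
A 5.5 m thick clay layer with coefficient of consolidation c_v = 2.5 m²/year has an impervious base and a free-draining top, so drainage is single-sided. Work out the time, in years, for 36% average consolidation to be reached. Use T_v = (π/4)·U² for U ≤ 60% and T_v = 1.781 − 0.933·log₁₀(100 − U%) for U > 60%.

Drainage path length: H_d = H = 5.5 m (single drainage).
U ≤ 60%: T_v = (π/4)·U² = (π/4)×0.36² = 0.10179.
t = T_v·H_d²/c_v = 0.10179×5.5²/2.5 = 1.232 years.

t ≈ 1.23 years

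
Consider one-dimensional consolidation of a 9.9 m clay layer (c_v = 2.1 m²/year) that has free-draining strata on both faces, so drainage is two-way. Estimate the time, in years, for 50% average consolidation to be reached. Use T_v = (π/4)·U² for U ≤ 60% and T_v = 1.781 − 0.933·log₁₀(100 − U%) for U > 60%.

Drainage path length: H_d = H/2 = 4.95 m (double drainage).
U ≤ 60%: T_v = (π/4)·U² = (π/4)×0.5² = 0.19635.
t = T_v·H_d²/c_v = 0.19635×4.95²/2.1 = 2.291 years.

t ≈ 2.29 years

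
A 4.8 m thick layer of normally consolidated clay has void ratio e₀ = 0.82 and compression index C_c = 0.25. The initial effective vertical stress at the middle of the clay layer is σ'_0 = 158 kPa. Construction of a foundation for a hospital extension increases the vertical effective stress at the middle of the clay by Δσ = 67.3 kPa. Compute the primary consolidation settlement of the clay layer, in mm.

S_c ≈ 102 mm

Final effective stress: σ'_f = σ'_0 + Δσ = 158 + 67.3 = 225.3 kPa.
Normally consolidated clay, so the full stress increment lies on the virgin compression line:
S_c = C_c·H/(1+e₀)·log₁₀(σ'_f/σ'_0) = 0.25×4.8/(1+0.82)×log₁₀(225.3/158)
    = 0.65934 × 0.1541 = 0.1016 m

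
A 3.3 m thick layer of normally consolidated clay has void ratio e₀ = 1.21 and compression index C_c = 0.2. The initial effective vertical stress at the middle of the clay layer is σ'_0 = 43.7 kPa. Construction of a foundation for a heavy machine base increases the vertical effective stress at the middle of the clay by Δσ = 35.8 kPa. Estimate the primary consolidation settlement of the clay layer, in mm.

S_c ≈ 77.6 mm

Final effective stress: σ'_f = σ'_0 + Δσ = 43.7 + 35.8 = 79.5 kPa.
Normally consolidated clay, so the full stress increment lies on the virgin compression line:
S_c = C_c·H/(1+e₀)·log₁₀(σ'_f/σ'_0) = 0.2×3.3/(1+1.21)×log₁₀(79.5/43.7)
    = 0.29864 × 0.25989 = 0.07761 m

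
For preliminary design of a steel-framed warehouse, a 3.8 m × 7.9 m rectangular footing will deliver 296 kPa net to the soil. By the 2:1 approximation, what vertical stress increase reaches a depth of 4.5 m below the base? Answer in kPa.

By the 2:1 method the load spreads at 1 horizontal : 2 vertical, so at depth z the loaded area has grown by z in each plan dimension:
Δσ = qBL/((B+z)(L+z)) = 296×3.8×7.9/((3.8+4.5)(7.9+4.5)) = 86.338 kPa

Δσ_z ≈ 86.3 kPa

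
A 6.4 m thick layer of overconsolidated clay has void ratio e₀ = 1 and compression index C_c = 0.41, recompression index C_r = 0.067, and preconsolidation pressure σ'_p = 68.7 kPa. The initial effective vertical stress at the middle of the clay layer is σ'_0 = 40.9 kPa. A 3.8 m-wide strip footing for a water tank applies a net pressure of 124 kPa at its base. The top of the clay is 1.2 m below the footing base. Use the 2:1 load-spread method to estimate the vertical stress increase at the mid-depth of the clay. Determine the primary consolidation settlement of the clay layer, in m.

S_c ≈ 0.253 m

Mid-depth of clay below the footing base: z = 1.2 + 6.4/2 = 4.4 m.
Stress increase at mid-clay by the 2:1 spreading method:
Δσ = qB/(B+z) = 124×3.8/(3.8+4.4) = 57.463 kPa
Final effective stress: σ'_f = 40.9 + 57.463 = 98.363 kPa.
σ'_f = 98.363 > σ'_p = 68.7 kPa, so the stress path crosses the preconsolidation pressure — recompression up to σ'_p, then virgin compression beyond:
S_c = H/(1+e₀)·[C_r·log₁₀(σ'_p/σ'_0) + C_c·log₁₀(σ'_f/σ'_p)]
    = 6.4/2 × [0.067×log₁₀(68.7/40.9) + 0.41×log₁₀(98.363/68.7)]
    = 3.2 × [0.015091 + 0.063909] = 0.2528 m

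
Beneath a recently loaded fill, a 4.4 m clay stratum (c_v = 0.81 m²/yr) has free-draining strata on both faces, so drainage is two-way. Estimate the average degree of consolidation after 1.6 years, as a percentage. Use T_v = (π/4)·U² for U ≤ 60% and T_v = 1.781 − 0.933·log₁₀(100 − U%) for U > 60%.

U ≈ 58.4 %

Drainage path length: H_d = H/2 = 2.2 m (double drainage).
T_v = c_v·t/H_d² = 0.81×1.6/2.2² = 0.26777.
T_v = 0.26777 corresponds to the U ≤ 60% branch:
U = √(4T_v/π) = 0.5839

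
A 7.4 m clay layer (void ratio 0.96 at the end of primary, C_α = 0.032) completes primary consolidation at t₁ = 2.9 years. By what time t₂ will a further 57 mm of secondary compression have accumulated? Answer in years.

t₂ ≈ 8.59 years

S_s = C_α·H/(1+e_p)·log₁₀(t₂/t₁) ⇒ log₁₀(t₂/t₁) = S_s·(1+e_p)/(C_α·H).
log₁₀(t₂/t₁) = 0.057 × (1+0.96) / (0.032×7.4) = 0.4718
t₂ = t₁ × 10^0.4718 = 2.9 × 2.963 = 8.594 years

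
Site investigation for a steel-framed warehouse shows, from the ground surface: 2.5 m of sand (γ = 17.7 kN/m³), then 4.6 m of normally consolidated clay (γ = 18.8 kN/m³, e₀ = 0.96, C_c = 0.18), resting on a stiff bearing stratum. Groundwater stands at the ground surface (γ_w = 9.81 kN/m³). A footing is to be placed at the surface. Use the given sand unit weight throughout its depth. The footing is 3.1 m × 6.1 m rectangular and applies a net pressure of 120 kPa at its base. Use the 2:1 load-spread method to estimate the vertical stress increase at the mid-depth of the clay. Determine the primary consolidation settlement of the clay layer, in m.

Mid-depth of clay below the ground surface: z = 2.5 + 4.6/2 = 4.8 m.
Total vertical stress at mid-clay: σ_v = 17.7×2.5 + 18.8×2.3 = 87.49 kPa.
Pore pressure: u = 9.81×(4.8 − 0) = 47.088 kPa.
Initial effective stress: σ'_0 = σ_v − u = 87.49 − 47.088 = 40.402 kPa.
Stress increase at mid-clay by the 2:1 spreading method:
Δσ = qBL/((B+z)(L+z)) = 120×3.1×6.1/((3.1+4.8)(6.1+4.8)) = 26.352 kPa
Final effective stress: σ'_f = σ'_0 + Δσ = 40.402 + 26.352 = 66.754 kPa.
Normally consolidated clay, so the full stress increment lies on the virgin compression line:
S_c = C_c·H/(1+e₀)·log₁₀(σ'_f/σ'_0) = 0.18×4.6/(1+0.96)×log₁₀(66.754/40.402)
    = 0.42245 × 0.21807 = 0.09212 m

S_c ≈ 0.0921 m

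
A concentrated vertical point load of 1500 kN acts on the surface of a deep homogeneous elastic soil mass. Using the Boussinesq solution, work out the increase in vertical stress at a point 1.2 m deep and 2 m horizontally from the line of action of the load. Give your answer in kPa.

Boussinesq vertical stress below a point load on an elastic half-space:
Δσ_z = 3P/(2πz²) · [1 + (r/z)²]^(−5/2)
r/z = 2/1.2 = 1.6667; [1+(r/z)²]^(−5/2) = 0.03605.
Δσ_z = 3×1500/(2π×1.2²) × 0.03605 = 497.36 × 0.03605 = 17.93 kPa

Δσ_z ≈ 17.9 kPa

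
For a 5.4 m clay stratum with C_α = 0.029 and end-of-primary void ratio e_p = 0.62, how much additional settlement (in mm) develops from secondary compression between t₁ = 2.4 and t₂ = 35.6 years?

Secondary compression: S_s = C_α·H/(1+e_p)·log₁₀(t₂/t₁)
S_s = 0.029×5.4/(1+0.62)×log₁₀(35.6/2.4)
    = 0.09667 × 1.171 = 0.1132 m

S_s ≈ 113 mm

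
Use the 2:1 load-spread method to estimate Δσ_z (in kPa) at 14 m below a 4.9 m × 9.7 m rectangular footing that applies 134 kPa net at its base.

By the 2:1 method the load spreads at 1 horizontal : 2 vertical, so at depth z the loaded area has grown by z in each plan dimension:
Δσ = qBL/((B+z)(L+z)) = 134×4.9×9.7/((4.9+14)(9.7+14)) = 14.219 kPa

Δσ_z ≈ 14.2 kPa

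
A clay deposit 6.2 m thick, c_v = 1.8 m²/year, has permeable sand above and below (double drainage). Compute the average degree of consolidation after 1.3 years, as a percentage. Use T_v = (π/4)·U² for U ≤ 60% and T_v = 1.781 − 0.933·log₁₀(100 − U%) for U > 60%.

U ≈ 55.7 %

Drainage path length: H_d = H/2 = 3.1 m (double drainage).
T_v = c_v·t/H_d² = 1.8×1.3/3.1² = 0.2435.
T_v = 0.2435 corresponds to the U ≤ 60% branch:
U = √(4T_v/π) = 0.5568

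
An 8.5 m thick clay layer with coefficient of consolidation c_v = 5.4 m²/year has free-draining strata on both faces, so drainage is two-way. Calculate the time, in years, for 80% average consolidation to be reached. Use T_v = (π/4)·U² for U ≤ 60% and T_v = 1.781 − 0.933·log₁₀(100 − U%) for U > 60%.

Drainage path length: H_d = H/2 = 4.25 m (double drainage).
U > 60%: T_v = 1.781 − 0.933·log₁₀(100 − 80) = 0.56714.
t = T_v·H_d²/c_v = 0.56714×4.25²/5.4 = 1.897 years.

t ≈ 1.9 years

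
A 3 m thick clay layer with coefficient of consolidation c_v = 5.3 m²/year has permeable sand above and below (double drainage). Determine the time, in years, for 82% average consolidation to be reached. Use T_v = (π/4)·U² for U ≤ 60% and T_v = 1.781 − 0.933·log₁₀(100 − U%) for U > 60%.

t ≈ 0.259 years

Drainage path length: H_d = H/2 = 1.5 m (double drainage).
U > 60%: T_v = 1.781 − 0.933·log₁₀(100 − 82) = 0.60983.
t = T_v·H_d²/c_v = 0.60983×1.5²/5.3 = 0.2589 years.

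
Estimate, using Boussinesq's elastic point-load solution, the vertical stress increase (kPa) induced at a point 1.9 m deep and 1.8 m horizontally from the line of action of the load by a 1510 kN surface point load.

Boussinesq vertical stress below a point load on an elastic half-space:
Δσ_z = 3P/(2πz²) · [1 + (r/z)²]^(−5/2)
r/z = 1.8/1.9 = 0.94737; [1+(r/z)²]^(−5/2) = 0.20162.
Δσ_z = 3×1510/(2π×1.9²) × 0.20162 = 199.72 × 0.20162 = 40.27 kPa

Δσ_z ≈ 40.3 kPa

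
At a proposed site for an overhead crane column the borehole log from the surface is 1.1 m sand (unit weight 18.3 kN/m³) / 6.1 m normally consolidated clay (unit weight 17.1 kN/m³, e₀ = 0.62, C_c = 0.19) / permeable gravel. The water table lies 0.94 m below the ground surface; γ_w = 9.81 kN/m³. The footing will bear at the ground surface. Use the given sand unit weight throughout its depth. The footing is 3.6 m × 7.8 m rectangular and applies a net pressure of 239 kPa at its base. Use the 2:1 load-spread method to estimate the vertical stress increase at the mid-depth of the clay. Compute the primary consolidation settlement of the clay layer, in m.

Mid-depth of clay below the ground surface: z = 1.1 + 6.1/2 = 4.15 m.
Total vertical stress at mid-clay: σ_v = 18.3×1.1 + 17.1×3.05 = 72.285 kPa.
Pore pressure: u = 9.81×(4.15 − 0.94) = 31.49 kPa.
Initial effective stress: σ'_0 = σ_v − u = 72.285 − 31.49 = 40.795 kPa.
Stress increase at mid-clay by the 2:1 spreading method:
Δσ = qBL/((B+z)(L+z)) = 239×3.6×7.8/((3.6+4.15)(7.8+4.15)) = 72.465 kPa
Final effective stress: σ'_f = σ'_0 + Δσ = 40.795 + 72.465 = 113.26 kPa.
Normally consolidated clay, so the full stress increment lies on the virgin compression line:
S_c = C_c·H/(1+e₀)·log₁₀(σ'_f/σ'_0) = 0.19×6.1/(1+0.62)×log₁₀(113.26/40.795)
    = 0.71543 × 0.44347 = 0.3173 m

S_c ≈ 0.317 m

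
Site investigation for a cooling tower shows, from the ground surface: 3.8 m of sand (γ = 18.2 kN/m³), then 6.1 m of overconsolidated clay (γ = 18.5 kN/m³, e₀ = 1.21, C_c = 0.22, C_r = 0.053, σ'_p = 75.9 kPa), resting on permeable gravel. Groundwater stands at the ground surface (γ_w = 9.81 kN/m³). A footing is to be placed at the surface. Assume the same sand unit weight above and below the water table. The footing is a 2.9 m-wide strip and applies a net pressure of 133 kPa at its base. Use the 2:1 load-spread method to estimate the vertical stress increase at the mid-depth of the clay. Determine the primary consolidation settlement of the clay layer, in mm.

S_c ≈ 83.9 mm

Mid-depth of clay below the ground surface: z = 3.8 + 6.1/2 = 6.85 m.
Total vertical stress at mid-clay: σ_v = 18.2×3.8 + 18.5×3.05 = 125.58 kPa.
Pore pressure: u = 9.81×(6.85 − 0) = 67.198 kPa.
Initial effective stress: σ'_0 = σ_v − u = 125.58 − 67.198 = 58.382 kPa.
Stress increase at mid-clay by the 2:1 spreading method:
Δσ = qB/(B+z) = 133×2.9/(2.9+6.85) = 39.559 kPa
Final effective stress: σ'_f = 58.382 + 39.559 = 97.941 kPa.
σ'_f = 97.941 > σ'_p = 75.9 kPa, so the stress path crosses the preconsolidation pressure — recompression up to σ'_p, then virgin compression beyond:
S_c = H/(1+e₀)·[C_r·log₁₀(σ'_p/σ'_0) + C_c·log₁₀(σ'_f/σ'_p)]
    = 6.1/2.21 × [0.053×log₁₀(75.9/58.382) + 0.22×log₁₀(97.941/75.9)]
    = 2.7602 × [0.00604 + 0.024359] = 0.08391 m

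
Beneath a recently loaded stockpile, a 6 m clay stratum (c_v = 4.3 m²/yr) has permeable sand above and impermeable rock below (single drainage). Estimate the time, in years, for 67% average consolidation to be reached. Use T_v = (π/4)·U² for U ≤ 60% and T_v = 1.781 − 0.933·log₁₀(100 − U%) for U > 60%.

Drainage path length: H_d = H = 6 m (single drainage).
U > 60%: T_v = 1.781 − 0.933·log₁₀(100 − 67) = 0.36423.
t = T_v·H_d²/c_v = 0.36423×6²/4.3 = 3.049 years.

t ≈ 3.05 years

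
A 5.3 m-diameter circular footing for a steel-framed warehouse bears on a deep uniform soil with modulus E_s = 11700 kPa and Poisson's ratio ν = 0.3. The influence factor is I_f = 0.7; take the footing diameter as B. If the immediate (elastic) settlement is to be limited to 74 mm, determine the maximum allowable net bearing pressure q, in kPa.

q ≈ 256 kPa

S_e = q·B·(1−ν²)/E_s · I_f  ⇒  q = S_e·E_s / (B·(1−ν²)·I_f).
q = 0.074 × 11700 / (5.3 × 0.91 × 0.7) = 256.4 kPa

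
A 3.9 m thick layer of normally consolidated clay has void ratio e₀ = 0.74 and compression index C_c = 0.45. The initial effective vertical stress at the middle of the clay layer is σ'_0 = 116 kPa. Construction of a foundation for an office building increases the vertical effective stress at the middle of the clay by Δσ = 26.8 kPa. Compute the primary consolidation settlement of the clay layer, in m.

Final effective stress: σ'_f = σ'_0 + Δσ = 116 + 26.8 = 142.8 kPa.
Normally consolidated clay, so the full stress increment lies on the virgin compression line:
S_c = C_c·H/(1+e₀)·log₁₀(σ'_f/σ'_0) = 0.45×3.9/(1+0.74)×log₁₀(142.8/116)
    = 1.0086 × 0.09027 = 0.09105 m

S_c ≈ 0.091 m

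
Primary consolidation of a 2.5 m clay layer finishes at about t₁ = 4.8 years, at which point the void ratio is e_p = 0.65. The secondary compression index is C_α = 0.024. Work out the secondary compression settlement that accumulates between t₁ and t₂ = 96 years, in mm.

Secondary compression: S_s = C_α·H/(1+e_p)·log₁₀(t₂/t₁)
S_s = 0.024×2.5/(1+0.65)×log₁₀(96/4.8)
    = 0.03636 × 1.301 = 0.04731 m

S_s ≈ 47.3 mm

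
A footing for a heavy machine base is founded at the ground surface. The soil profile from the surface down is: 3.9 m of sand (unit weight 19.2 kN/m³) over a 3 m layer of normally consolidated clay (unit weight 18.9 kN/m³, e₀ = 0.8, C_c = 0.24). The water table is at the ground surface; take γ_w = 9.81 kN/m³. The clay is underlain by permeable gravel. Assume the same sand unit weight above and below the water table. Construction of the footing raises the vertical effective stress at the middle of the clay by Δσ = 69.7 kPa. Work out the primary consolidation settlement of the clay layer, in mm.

Mid-depth of clay below the ground surface: z = 3.9 + 3/2 = 5.4 m.
Total vertical stress at mid-clay: σ_v = 19.2×3.9 + 18.9×1.5 = 103.23 kPa.
Pore pressure: u = 9.81×(5.4 − 0) = 52.974 kPa.
Initial effective stress: σ'_0 = σ_v − u = 103.23 − 52.974 = 50.256 kPa.
Final effective stress: σ'_f = σ'_0 + Δσ = 50.256 + 69.7 = 119.96 kPa.
Normally consolidated clay, so the full stress increment lies on the virgin compression line:
S_c = C_c·H/(1+e₀)·log₁₀(σ'_f/σ'_0) = 0.24×3/(1+0.8)×log₁₀(119.96/50.256)
    = 0.4 × 0.37785 = 0.1511 m

S_c ≈ 151 mm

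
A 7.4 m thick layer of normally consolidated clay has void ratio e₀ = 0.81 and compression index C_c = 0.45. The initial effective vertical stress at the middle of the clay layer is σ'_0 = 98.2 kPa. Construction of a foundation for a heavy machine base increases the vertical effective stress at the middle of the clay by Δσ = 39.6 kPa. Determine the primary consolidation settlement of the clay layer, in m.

S_c ≈ 0.271 m

Final effective stress: σ'_f = σ'_0 + Δσ = 98.2 + 39.6 = 137.8 kPa.
Normally consolidated clay, so the full stress increment lies on the virgin compression line:
S_c = C_c·H/(1+e₀)·log₁₀(σ'_f/σ'_0) = 0.45×7.4/(1+0.81)×log₁₀(137.8/98.2)
    = 1.8398 × 0.14714 = 0.2707 m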